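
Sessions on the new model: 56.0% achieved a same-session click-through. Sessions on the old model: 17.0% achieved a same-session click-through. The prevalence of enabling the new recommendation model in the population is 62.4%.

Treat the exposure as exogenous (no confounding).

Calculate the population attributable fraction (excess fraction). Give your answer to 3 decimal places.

p₁ = 0.56, p₀ = 0.17.
Overall risk P(Y=1) = π·p₁ + (1−π)·p₀ = 0.624×0.56 + 0.376×0.17 = 0.41336.
Under exogeneity, PAF = [P(Y=1) − p₀] / P(Y=1).
PAF = (0.41336 − 0.17) / 0.41336 ≈ 0.5887

PAF ≈ 0.589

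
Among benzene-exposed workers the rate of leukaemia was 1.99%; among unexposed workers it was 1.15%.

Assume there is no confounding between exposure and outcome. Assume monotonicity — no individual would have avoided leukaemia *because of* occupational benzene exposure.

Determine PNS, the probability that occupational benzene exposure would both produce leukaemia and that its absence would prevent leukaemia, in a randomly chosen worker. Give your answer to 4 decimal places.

PNS ≈ 0.0084

p₁ = 0.0199, p₀ = 0.0115.
Under exogeneity and monotonicity, PNS = p₁ − p₀.
PNS = 0.0199 − 0.0115 = 0.0084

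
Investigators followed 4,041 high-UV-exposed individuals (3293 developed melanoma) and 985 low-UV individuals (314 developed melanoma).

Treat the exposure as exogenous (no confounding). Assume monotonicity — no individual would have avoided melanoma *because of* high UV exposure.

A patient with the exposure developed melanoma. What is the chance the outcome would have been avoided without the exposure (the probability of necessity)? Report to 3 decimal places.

p₁ = P(outcome | exposed) = 3293/4041 = 0.8149
p₀ = P(outcome | unexposed) = 314/985 = 0.31878
Under exogeneity and monotonicity, PN = (p₁ − p₀) / p₁.
PN = (0.8149 − 0.31878) / 0.8149 = 0.49612 / 0.8149 ≈ 0.6088

PN ≈ 0.609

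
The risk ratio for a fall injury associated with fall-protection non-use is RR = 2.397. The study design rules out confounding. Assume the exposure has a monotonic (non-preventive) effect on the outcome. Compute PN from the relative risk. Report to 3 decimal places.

Under exogeneity and monotonicity, PN = (RR − 1) / RR = 1 − 1/RR.
PN = (2.397 − 1) / 2.397 = 1.397 / 2.397 ≈ 0.5828

PN ≈ 0.583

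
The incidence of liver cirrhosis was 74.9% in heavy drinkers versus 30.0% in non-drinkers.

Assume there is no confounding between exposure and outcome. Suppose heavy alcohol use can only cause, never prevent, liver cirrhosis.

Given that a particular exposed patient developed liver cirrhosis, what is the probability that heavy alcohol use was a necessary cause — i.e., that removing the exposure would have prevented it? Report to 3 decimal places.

p₁ = 0.749, p₀ = 0.3.
Under exogeneity and monotonicity, PN = (p₁ − p₀) / p₁.
PN = (0.749 − 0.3) / 0.749 = 0.449 / 0.749 ≈ 0.5995

PN ≈ 0.599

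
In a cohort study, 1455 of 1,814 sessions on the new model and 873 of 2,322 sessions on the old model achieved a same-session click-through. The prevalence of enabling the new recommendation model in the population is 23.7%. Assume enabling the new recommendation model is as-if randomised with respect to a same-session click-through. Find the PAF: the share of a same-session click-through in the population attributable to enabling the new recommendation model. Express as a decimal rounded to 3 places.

PAF ≈ 0.212

p₁ = P(outcome | exposed) = 1455/1814 = 0.80209
p₀ = P(outcome | unexposed) = 873/2322 = 0.37597
Overall risk P(Y=1) = π·p₁ + (1−π)·p₀ = 0.237×0.80209 + 0.763×0.37597 = 0.47696.
Under exogeneity, PAF = [P(Y=1) − p₀] / P(Y=1).
PAF = (0.47696 − 0.37597) / 0.47696 ≈ 0.2117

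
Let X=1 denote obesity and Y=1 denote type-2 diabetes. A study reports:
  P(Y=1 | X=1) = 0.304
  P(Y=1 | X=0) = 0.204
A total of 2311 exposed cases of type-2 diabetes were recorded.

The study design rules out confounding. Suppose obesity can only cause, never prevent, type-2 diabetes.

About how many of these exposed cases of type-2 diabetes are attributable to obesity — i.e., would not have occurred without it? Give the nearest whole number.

Let p₁ = 0.304, p₀ = 0.204.
PN = (p₁ − p₀)/p₁ = (0.304 − 0.204) / 0.304 ≈ 0.32895.
Attributable cases ≈ PN × (exposed cases) = 0.32895 × 2311 ≈ 760.20.

about 760 cases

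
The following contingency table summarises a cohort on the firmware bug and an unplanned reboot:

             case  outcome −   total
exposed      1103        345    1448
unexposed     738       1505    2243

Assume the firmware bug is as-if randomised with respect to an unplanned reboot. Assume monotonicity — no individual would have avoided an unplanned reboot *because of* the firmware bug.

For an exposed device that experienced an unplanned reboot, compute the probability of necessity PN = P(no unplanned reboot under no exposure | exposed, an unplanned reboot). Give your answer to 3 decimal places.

p₁ = P(outcome | exposed) = 1103/1448 = 0.76174
p₀ = P(outcome | unexposed) = 738/2243 = 0.32902
Under exogeneity and monotonicity, PN = (p₁ − p₀)/p₁.
PN = (0.76174 − 0.32902) / 0.76174 ≈ 0.5681

PN ≈ 0.568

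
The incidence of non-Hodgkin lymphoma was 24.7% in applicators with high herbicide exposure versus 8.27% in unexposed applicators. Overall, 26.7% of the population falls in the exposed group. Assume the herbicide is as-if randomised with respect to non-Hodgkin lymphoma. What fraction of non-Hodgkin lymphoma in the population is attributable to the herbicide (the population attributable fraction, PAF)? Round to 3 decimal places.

p₁ = 0.247, p₀ = 0.0827.
Overall risk P(Y=1) = π·p₁ + (1−π)·p₀ = 0.267×0.247 + 0.733×0.0827 = 0.12657.
Under exogeneity, PAF = [P(Y=1) − p₀] / P(Y=1).
PAF = (0.12657 − 0.0827) / 0.12657 ≈ 0.3466

PAF ≈ 0.347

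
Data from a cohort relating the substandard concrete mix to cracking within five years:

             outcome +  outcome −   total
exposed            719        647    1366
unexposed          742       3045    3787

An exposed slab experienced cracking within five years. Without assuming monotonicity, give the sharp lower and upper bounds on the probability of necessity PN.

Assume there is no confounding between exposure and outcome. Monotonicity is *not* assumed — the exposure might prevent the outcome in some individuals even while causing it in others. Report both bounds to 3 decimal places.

0.628 ≤ PN ≤ 1.000

p₁ = P(outcome | exposed) = 719/1366 = 0.52635
p₀ = P(outcome | unexposed) = 742/3787 = 0.19593
Under exogeneity alone the bounds on PN are max{0,(p₁−p₀)/p₁} ≤ PN ≤ min{1,(1−p₀)/p₁}.
  lower = (p₁ − p₀)/p₁ = 0.33042 / 0.52635 ≈ 0.6278
  upper = min{1, (1 − p₀)/p₁} = 0.80407 / 0.52635 ≈ 1.5276 → capped at 1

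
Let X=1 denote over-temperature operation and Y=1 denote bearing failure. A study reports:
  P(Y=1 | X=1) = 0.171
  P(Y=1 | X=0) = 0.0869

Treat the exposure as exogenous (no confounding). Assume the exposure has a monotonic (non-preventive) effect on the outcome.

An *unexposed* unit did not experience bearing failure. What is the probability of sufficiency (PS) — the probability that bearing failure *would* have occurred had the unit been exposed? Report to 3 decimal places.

Let p₁ = 0.171, p₀ = 0.0869.
Under exogeneity and monotonicity, PS = (p₁ − p₀) / (1 − p₀).
PS = (0.171 − 0.0869) / (1 − 0.0869) = 0.0841 / 0.9131 ≈ 0.0921

PS ≈ 0.092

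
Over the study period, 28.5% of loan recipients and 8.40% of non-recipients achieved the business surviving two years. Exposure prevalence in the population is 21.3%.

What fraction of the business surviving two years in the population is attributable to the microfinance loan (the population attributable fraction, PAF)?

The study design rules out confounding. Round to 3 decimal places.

PAF ≈ 0.338

p₁ = 0.285, p₀ = 0.084.
Overall risk P(Y=1) = π·p₁ + (1−π)·p₀ = 0.213×0.285 + 0.787×0.084 = 0.12681.
Under exogeneity, PAF = [P(Y=1) − p₀] / P(Y=1).
PAF = (0.12681 − 0.084) / 0.12681 ≈ 0.3376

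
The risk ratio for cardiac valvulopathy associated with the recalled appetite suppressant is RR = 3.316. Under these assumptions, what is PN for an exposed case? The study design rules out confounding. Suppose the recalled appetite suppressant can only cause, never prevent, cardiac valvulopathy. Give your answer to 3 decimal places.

Under exogeneity and monotonicity, PN = (RR − 1) / RR = 1 − 1/RR.
PN = (3.316 − 1) / 3.316 = 2.316 / 3.316 ≈ 0.6984

PN ≈ 0.698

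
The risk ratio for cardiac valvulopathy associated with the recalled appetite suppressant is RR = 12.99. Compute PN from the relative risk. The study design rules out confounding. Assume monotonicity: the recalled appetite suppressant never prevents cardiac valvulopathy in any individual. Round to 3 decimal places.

Under exogeneity and monotonicity, PN = (RR − 1) / RR = 1 − 1/RR.
PN = (12.99 − 1) / 12.99 = 11.99 / 12.99 ≈ 0.9230

PN ≈ 0.923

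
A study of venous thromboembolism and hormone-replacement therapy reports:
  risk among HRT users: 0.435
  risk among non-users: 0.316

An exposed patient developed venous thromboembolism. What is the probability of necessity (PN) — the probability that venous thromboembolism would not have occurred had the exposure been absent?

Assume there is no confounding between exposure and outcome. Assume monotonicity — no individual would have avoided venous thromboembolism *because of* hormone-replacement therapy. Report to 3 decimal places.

PN ≈ 0.274

Let p₁ = 0.435, p₀ = 0.316.
Under exogeneity and monotonicity, PN = (p₁ − p₀) / p₁.
PN = (0.435 − 0.316) / 0.435 = 0.119 / 0.435 ≈ 0.2736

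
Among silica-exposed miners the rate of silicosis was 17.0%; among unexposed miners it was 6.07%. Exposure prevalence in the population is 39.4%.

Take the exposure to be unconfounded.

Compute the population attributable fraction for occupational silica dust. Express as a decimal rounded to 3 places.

p₁ = 0.17, p₀ = 0.0607.
Overall risk P(Y=1) = π·p₁ + (1−π)·p₀ = 0.394×0.17 + 0.606×0.0607 = 0.10376.
Under exogeneity, PAF = [P(Y=1) − p₀] / P(Y=1).
PAF = (0.10376 − 0.0607) / 0.10376 ≈ 0.4150

PAF ≈ 0.415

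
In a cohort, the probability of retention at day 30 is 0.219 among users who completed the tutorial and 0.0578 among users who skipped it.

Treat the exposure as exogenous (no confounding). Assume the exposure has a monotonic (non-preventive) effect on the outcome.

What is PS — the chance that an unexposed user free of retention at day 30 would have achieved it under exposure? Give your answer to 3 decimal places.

Let p₁ = 0.219, p₀ = 0.0578.
Under exogeneity and monotonicity, PS = (p₁ − p₀) / (1 − p₀).
PS = (0.219 − 0.0578) / (1 − 0.0578) = 0.1612 / 0.9422 ≈ 0.1711

PS ≈ 0.171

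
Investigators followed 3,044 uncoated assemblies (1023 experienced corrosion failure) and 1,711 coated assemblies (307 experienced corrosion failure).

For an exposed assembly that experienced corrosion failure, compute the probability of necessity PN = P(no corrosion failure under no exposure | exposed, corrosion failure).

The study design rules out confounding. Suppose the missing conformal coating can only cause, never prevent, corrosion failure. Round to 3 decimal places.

p₁ = P(outcome | exposed) = 1023/3044 = 0.33607
p₀ = P(outcome | unexposed) = 307/1711 = 0.17943
Under exogeneity and monotonicity, PN = (p₁ − p₀) / p₁.
PN = (0.33607 − 0.17943) / 0.33607 = 0.15664 / 0.33607 ≈ 0.4661

PN ≈ 0.466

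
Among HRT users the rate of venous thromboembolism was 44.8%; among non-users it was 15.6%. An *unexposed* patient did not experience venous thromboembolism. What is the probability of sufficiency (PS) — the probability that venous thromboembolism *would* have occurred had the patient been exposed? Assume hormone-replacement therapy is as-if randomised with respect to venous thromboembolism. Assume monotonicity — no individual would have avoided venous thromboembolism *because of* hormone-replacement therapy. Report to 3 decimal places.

PS ≈ 0.346

p₁ = 0.448, p₀ = 0.156.
Under exogeneity and monotonicity, PS = (p₁ − p₀) / (1 − p₀).
PS = (0.448 − 0.156) / (1 − 0.156) = 0.292 / 0.844 ≈ 0.3460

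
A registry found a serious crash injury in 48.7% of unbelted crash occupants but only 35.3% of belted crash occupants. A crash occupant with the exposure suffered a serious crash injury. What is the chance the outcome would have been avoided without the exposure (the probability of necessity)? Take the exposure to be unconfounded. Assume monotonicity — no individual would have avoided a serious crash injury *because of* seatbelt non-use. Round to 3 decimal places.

PN ≈ 0.275

p₁ = 0.487, p₀ = 0.353.
Under exogeneity and monotonicity, PN = (p₁ − p₀) / p₁.
PN = (0.487 − 0.353) / 0.487 = 0.134 / 0.487 ≈ 0.2752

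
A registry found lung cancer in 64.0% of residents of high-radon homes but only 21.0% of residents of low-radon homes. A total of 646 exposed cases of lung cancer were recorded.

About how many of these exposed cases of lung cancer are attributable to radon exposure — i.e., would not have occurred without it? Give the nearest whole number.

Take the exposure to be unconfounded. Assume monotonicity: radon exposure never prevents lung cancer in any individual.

about 434 cases

p₁ = 0.64, p₀ = 0.21.
PN = (p₁ − p₀)/p₁ = (0.64 − 0.21) / 0.64 ≈ 0.67188.
Attributable cases ≈ PN × (exposed cases) = 0.67188 × 646 ≈ 434.03.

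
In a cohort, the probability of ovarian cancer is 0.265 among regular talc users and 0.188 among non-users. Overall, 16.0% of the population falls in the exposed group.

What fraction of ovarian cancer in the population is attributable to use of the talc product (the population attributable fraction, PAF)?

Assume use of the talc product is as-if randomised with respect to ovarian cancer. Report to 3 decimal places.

PAF ≈ 0.062

Let p₁ = 0.265, p₀ = 0.188.
Overall risk P(Y=1) = π·p₁ + (1−π)·p₀ = 0.16×0.265 + 0.84×0.188 = 0.20032.
Under exogeneity, PAF = [P(Y=1) − p₀] / P(Y=1).
PAF = (0.20032 − 0.188) / 0.20032 ≈ 0.0615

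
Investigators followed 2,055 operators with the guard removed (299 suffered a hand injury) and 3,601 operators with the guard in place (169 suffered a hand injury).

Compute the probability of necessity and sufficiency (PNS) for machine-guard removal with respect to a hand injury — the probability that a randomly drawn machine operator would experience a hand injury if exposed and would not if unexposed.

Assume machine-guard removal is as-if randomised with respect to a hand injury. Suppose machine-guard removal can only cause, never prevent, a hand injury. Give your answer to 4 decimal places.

PNS ≈ 0.0986

p₁ = P(outcome | exposed) = 299/2055 = 0.1455
p₀ = P(outcome | unexposed) = 169/3601 = 0.046931
Under exogeneity and monotonicity, PNS = p₁ − p₀.
PNS = 0.1455 − 0.046931 = 0.098567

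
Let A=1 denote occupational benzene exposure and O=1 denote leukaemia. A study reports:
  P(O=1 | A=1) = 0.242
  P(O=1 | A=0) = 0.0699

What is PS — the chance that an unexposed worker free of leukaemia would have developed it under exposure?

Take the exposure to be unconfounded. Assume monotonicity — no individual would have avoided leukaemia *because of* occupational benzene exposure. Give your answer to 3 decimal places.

Let p₁ = 0.242, p₀ = 0.0699.
Under exogeneity and monotonicity, PS = (p₁ − p₀) / (1 − p₀).
PS = (0.242 − 0.0699) / (1 − 0.0699) = 0.1721 / 0.9301 ≈ 0.1850

PS ≈ 0.185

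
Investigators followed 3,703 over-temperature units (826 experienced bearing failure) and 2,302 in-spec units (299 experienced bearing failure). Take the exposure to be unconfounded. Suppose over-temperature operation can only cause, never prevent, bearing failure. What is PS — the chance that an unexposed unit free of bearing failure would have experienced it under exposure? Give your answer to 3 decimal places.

p₁ = P(outcome | exposed) = 826/3703 = 0.22306
p₀ = P(outcome | unexposed) = 299/2302 = 0.12989
Under exogeneity and monotonicity, PS = (p₁ − p₀) / (1 − p₀).
PS = (0.22306 − 0.12989) / (1 − 0.12989) = 0.093175 / 0.87011 ≈ 0.1071

PS ≈ 0.107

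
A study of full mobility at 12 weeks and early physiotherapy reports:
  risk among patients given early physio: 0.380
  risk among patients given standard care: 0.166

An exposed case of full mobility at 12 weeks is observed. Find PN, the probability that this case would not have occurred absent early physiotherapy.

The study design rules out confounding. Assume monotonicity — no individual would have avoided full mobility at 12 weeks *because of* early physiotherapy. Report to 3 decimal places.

PN ≈ 0.563

Let p₁ = 0.38, p₀ = 0.166.
Under exogeneity and monotonicity, PN = (p₁ − p₀) / p₁.
PN = (0.38 − 0.166) / 0.38 = 0.214 / 0.38 ≈ 0.5632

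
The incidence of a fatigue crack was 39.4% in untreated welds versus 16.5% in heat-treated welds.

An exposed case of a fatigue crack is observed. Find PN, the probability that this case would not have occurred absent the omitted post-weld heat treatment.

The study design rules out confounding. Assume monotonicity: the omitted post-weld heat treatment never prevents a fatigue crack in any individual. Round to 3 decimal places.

p₁ = 0.394, p₀ = 0.165.
Under exogeneity and monotonicity, PN = (p₁ − p₀) / p₁.
PN = (0.394 − 0.165) / 0.394 = 0.229 / 0.394 ≈ 0.5812

PN ≈ 0.581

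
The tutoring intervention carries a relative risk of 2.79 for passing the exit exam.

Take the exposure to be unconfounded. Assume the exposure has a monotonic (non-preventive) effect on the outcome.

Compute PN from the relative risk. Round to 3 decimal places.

Under exogeneity and monotonicity, PN = (RR − 1) / RR = 1 − 1/RR.
PN = (2.79 − 1) / 2.79 = 1.79 / 2.79 ≈ 0.6416

PN ≈ 0.642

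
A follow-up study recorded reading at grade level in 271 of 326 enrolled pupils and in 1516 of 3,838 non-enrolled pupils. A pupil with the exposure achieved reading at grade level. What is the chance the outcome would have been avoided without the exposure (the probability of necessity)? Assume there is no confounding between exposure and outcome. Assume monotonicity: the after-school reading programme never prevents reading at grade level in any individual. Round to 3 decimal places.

PN ≈ 0.525

p₁ = P(outcome | exposed) = 271/326 = 0.83129
p₀ = P(outcome | unexposed) = 1516/3838 = 0.395
Under exogeneity and monotonicity, PN = (p₁ − p₀) / p₁.
PN = (0.83129 − 0.395) / 0.83129 = 0.43629 / 0.83129 ≈ 0.5248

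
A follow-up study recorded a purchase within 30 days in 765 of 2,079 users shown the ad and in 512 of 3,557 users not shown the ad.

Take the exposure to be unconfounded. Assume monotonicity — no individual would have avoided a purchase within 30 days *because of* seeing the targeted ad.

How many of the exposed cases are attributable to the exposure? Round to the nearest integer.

about 466 cases

p₁ = P(outcome | exposed) = 765/2079 = 0.36797
p₀ = P(outcome | unexposed) = 512/3557 = 0.14394
PN = (p₁ − p₀)/p₁ = (0.36797 − 0.14394) / 0.36797 ≈ 0.60882.
Attributable cases ≈ PN × (exposed cases) = 0.60882 × 765 ≈ 465.75.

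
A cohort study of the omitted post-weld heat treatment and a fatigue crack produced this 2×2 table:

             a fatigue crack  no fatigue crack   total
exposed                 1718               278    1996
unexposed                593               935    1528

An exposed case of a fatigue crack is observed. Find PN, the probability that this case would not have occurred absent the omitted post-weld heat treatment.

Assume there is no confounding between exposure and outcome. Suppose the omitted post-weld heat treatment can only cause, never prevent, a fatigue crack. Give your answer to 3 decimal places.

PN ≈ 0.549

p₁ = P(outcome | exposed) = 1718/1996 = 0.86072
p₀ = P(outcome | unexposed) = 593/1528 = 0.38809
Under exogeneity and monotonicity, PN = (p₁ − p₀)/p₁.
PN = (0.86072 − 0.38809) / 0.86072 ≈ 0.5491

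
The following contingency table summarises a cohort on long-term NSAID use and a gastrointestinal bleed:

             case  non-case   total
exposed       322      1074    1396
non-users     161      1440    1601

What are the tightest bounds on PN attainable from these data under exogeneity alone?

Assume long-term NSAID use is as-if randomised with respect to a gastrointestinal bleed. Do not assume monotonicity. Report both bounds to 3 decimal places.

0.564 ≤ PN ≤ 1.000

p₁ = P(outcome | exposed) = 322/1396 = 0.23066
p₀ = P(outcome | unexposed) = 161/1601 = 0.10056
Under exogeneity alone the bounds on PN are max{0,(p₁−p₀)/p₁} ≤ PN ≤ min{1,(1−p₀)/p₁}.
  lower = (p₁ − p₀)/p₁ = 0.1301 / 0.23066 ≈ 0.5640
  upper = min{1, (1 − p₀)/p₁} = 0.89944 / 0.23066 ≈ 3.8994 → capped at 1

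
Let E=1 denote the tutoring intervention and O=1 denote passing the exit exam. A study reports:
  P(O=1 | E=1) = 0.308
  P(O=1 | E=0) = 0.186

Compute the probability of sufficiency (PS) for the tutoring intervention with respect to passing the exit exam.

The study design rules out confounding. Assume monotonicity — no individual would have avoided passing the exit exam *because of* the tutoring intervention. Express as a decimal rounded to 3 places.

Let p₁ = 0.308, p₀ = 0.186.
Under exogeneity and monotonicity, PS = (p₁ − p₀) / (1 − p₀).
PS = (0.308 − 0.186) / (1 − 0.186) = 0.122 / 0.814 ≈ 0.1499

PS ≈ 0.150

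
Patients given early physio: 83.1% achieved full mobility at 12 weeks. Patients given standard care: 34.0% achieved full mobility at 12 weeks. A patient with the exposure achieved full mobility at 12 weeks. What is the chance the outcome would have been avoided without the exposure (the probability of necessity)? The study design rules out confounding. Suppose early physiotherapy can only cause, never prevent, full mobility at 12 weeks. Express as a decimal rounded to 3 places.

PN ≈ 0.591

p₁ = 0.831, p₀ = 0.34.
Under exogeneity and monotonicity, PN = (p₁ − p₀) / p₁.
PN = (0.831 − 0.34) / 0.831 = 0.491 / 0.831 ≈ 0.5909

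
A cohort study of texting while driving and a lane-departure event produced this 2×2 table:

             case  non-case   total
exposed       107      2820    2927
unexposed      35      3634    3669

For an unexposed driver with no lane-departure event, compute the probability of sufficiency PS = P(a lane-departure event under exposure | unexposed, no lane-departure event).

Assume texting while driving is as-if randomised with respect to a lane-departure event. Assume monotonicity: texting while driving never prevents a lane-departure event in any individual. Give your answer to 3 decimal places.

PS ≈ 0.027

p₁ = P(outcome | exposed) = 107/2927 = 0.036556
p₀ = P(outcome | unexposed) = 35/3669 = 0.0095394
Under exogeneity and monotonicity, PS = (p₁ − p₀) / (1 − p₀).
PS = (0.036556 − 0.0095394) / (1 − 0.0095394) = 0.027017 / 0.99046 ≈ 0.0273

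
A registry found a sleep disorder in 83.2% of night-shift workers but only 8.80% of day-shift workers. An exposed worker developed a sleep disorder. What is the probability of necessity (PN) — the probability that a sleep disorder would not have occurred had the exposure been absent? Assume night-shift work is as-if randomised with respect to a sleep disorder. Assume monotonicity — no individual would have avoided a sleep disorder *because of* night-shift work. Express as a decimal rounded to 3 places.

p₁ = 0.832, p₀ = 0.088.
Under exogeneity and monotonicity, PN = (p₁ − p₀) / p₁.
PN = (0.832 − 0.088) / 0.832 = 0.744 / 0.832 ≈ 0.8942

PN ≈ 0.894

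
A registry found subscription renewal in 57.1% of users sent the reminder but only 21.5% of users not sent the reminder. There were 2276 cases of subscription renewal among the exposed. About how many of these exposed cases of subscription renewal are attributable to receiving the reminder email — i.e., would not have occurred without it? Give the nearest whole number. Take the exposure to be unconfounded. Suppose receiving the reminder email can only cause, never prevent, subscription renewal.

p₁ = 0.571, p₀ = 0.215.
PN = (p₁ − p₀)/p₁ = (0.571 − 0.215) / 0.571 ≈ 0.62347.
Attributable cases ≈ PN × (exposed cases) = 0.62347 × 2276 ≈ 1419.01.

about 1419 cases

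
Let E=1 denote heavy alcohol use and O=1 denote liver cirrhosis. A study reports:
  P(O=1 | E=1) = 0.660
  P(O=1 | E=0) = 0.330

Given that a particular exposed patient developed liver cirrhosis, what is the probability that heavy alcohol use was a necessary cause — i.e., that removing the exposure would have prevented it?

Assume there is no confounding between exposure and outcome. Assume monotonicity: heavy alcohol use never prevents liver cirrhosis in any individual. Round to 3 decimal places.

Let p₁ = 0.66, p₀ = 0.33.
Under exogeneity and monotonicity, PN = (p₁ − p₀) / p₁.
PN = (0.66 − 0.33) / 0.66 = 0.33 / 0.66 ≈ 0.5000

PN ≈ 0.500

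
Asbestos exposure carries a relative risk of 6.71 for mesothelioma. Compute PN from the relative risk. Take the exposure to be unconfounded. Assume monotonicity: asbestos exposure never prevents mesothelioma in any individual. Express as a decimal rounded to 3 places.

Under exogeneity and monotonicity, PN = (RR − 1) / RR = 1 − 1/RR.
PN = (6.71 − 1) / 6.71 = 5.71 / 6.71 ≈ 0.8510

PN ≈ 0.851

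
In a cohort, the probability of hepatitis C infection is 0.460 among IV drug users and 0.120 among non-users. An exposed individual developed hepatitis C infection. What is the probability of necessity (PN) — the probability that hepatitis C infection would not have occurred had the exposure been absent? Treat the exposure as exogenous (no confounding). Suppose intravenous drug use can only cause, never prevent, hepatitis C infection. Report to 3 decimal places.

PN ≈ 0.739

Let p₁ = 0.46, p₀ = 0.12.
Under exogeneity and monotonicity, PN = (p₁ − p₀) / p₁.
PN = (0.46 − 0.12) / 0.46 = 0.34 / 0.46 ≈ 0.7391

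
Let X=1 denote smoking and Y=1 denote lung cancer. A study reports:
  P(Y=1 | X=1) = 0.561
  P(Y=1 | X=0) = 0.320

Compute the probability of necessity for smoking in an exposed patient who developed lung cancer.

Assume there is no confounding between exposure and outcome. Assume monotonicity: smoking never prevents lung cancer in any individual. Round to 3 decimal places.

Let p₁ = 0.561, p₀ = 0.32.
Under exogeneity and monotonicity, PN = (p₁ − p₀) / p₁.
PN = (0.561 − 0.32) / 0.561 = 0.241 / 0.561 ≈ 0.4296

PN ≈ 0.430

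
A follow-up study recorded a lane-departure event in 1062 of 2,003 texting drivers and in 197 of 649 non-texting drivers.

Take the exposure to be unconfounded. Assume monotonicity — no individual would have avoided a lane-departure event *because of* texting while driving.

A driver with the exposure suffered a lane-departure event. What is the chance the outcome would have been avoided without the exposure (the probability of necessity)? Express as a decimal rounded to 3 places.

p₁ = P(outcome | exposed) = 1062/2003 = 0.5302
p₀ = P(outcome | unexposed) = 197/649 = 0.30354
Under exogeneity and monotonicity, PN = (p₁ − p₀) / p₁.
PN = (0.5302 − 0.30354) / 0.5302 = 0.22666 / 0.5302 ≈ 0.4275

PN ≈ 0.427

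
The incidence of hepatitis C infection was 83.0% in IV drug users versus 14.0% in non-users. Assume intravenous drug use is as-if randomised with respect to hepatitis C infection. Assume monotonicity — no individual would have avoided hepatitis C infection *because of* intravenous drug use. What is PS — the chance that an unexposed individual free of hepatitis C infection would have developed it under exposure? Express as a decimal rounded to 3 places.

p₁ = 0.83, p₀ = 0.14.
Under exogeneity and monotonicity, PS = (p₁ − p₀) / (1 − p₀).
PS = (0.83 − 0.14) / (1 − 0.14) = 0.69 / 0.86 ≈ 0.8023

PS ≈ 0.802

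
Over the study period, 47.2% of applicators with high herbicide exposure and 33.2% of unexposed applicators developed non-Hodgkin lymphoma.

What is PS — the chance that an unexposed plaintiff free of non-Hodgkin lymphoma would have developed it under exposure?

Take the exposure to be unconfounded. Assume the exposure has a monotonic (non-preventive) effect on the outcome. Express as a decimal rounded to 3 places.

p₁ = 0.472, p₀ = 0.332.
Under exogeneity and monotonicity, PS = (p₁ − p₀) / (1 − p₀).
PS = (0.472 − 0.332) / (1 − 0.332) = 0.14 / 0.668 ≈ 0.2096

PS ≈ 0.210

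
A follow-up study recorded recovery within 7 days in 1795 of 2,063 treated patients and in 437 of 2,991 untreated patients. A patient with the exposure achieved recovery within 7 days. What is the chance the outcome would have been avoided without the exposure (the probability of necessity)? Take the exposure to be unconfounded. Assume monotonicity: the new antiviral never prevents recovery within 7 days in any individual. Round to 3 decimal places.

PN ≈ 0.832

p₁ = P(outcome | exposed) = 1795/2063 = 0.87009
p₀ = P(outcome | unexposed) = 437/2991 = 0.1461
Under exogeneity and monotonicity, PN = (p₁ − p₀) / p₁.
PN = (0.87009 − 0.1461) / 0.87009 = 0.72399 / 0.87009 ≈ 0.8321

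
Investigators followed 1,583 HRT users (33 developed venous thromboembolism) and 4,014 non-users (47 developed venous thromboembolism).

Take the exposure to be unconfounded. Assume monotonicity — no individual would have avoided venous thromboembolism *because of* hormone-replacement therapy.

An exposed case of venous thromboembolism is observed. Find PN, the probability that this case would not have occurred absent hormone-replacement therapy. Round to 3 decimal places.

PN ≈ 0.438

p₁ = P(outcome | exposed) = 33/1583 = 0.020846
p₀ = P(outcome | unexposed) = 47/4014 = 0.011709
Under exogeneity and monotonicity, PN = (p₁ − p₀) / p₁.
PN = (0.020846 − 0.011709) / 0.020846 = 0.0091375 / 0.020846 ≈ 0.4383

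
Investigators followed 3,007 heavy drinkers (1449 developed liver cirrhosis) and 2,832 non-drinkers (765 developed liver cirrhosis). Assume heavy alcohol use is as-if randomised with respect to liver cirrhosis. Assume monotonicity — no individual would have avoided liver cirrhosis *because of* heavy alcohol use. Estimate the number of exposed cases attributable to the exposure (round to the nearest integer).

p₁ = P(outcome | exposed) = 1449/3007 = 0.48188
p₀ = P(outcome | unexposed) = 765/2832 = 0.27013
PN = (p₁ − p₀)/p₁ = (0.48188 − 0.27013) / 0.48188 ≈ 0.43943.
Attributable cases ≈ PN × (exposed cases) = 0.43943 × 1449 ≈ 636.73.

about 637 cases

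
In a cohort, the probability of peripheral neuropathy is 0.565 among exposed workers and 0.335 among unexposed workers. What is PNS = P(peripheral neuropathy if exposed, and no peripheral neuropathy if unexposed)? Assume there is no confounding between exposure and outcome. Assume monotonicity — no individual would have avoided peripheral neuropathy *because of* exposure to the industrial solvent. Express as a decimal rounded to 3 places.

PNS ≈ 0.230

Let p₁ = 0.565, p₀ = 0.335.
Under exogeneity and monotonicity, PNS = p₁ − p₀.
PNS = 0.565 − 0.335 = 0.23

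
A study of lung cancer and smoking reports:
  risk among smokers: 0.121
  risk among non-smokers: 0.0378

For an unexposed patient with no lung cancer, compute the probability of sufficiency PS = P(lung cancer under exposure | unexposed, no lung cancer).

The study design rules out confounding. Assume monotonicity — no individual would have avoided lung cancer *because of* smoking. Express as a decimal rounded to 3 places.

Let p₁ = 0.121, p₀ = 0.0378.
Under exogeneity and monotonicity, PS = (p₁ − p₀) / (1 − p₀).
PS = (0.121 − 0.0378) / (1 − 0.0378) = 0.0832 / 0.9622 ≈ 0.0865

PS ≈ 0.086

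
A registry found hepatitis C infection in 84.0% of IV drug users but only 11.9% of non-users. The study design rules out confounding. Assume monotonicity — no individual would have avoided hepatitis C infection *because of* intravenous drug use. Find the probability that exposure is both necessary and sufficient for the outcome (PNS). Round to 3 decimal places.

PNS ≈ 0.721

p₁ = 0.84, p₀ = 0.119.
Under exogeneity and monotonicity, PNS = p₁ − p₀.
PNS = 0.84 − 0.119 = 0.721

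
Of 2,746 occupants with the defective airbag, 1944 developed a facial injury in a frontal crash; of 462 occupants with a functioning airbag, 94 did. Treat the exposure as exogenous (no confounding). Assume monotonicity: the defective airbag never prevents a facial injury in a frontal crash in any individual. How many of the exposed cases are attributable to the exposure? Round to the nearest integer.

p₁ = P(outcome | exposed) = 1944/2746 = 0.70794
p₀ = P(outcome | unexposed) = 94/462 = 0.20346
PN = (p₁ − p₀)/p₁ = (0.70794 − 0.20346) / 0.70794 ≈ 0.71260.
Attributable cases ≈ PN × (exposed cases) = 0.71260 × 1944 ≈ 1385.29.

about 1385 cases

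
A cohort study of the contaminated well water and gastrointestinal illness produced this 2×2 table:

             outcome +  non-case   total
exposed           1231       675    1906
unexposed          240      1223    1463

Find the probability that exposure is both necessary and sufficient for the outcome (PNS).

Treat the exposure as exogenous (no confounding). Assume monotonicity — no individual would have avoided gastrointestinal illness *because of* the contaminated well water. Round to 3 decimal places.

PNS ≈ 0.482

p₁ = P(outcome | exposed) = 1231/1906 = 0.64586
p₀ = P(outcome | unexposed) = 240/1463 = 0.16405
Under exogeneity and monotonicity, PNS = p₁ − p₀.
PNS = 0.64586 − 0.16405 = 0.48181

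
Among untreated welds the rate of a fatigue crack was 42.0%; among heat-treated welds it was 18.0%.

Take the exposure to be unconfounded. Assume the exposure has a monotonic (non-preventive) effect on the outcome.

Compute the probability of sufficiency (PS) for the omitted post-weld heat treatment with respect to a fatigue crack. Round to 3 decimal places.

p₁ = 0.42, p₀ = 0.18.
Under exogeneity and monotonicity, PS = (p₁ − p₀) / (1 − p₀).
PS = (0.42 − 0.18) / (1 − 0.18) = 0.24 / 0.82 ≈ 0.2927

PS ≈ 0.293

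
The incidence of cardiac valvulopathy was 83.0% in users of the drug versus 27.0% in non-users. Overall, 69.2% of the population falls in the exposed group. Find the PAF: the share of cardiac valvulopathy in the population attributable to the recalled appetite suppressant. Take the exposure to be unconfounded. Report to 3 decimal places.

p₁ = 0.83, p₀ = 0.27.
Overall risk P(Y=1) = π·p₁ + (1−π)·p₀ = 0.692×0.83 + 0.308×0.27 = 0.65752.
Under exogeneity, PAF = [P(Y=1) − p₀] / P(Y=1).
PAF = (0.65752 − 0.27) / 0.65752 ≈ 0.5894

PAF ≈ 0.589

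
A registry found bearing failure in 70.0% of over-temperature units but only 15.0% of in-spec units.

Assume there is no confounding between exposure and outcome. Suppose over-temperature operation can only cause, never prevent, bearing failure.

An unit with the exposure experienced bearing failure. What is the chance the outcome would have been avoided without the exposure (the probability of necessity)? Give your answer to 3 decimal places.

PN ≈ 0.786

p₁ = 0.7, p₀ = 0.15.
Under exogeneity and monotonicity, PN = (p₁ − p₀) / p₁.
PN = (0.7 − 0.15) / 0.7 = 0.55 / 0.7 ≈ 0.7857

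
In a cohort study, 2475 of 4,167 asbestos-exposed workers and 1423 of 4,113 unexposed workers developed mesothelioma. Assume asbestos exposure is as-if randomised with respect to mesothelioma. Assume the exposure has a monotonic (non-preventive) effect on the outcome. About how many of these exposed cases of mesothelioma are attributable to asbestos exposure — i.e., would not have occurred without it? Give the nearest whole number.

about 1033 cases

p₁ = P(outcome | exposed) = 2475/4167 = 0.59395
p₀ = P(outcome | unexposed) = 1423/4113 = 0.34598
PN = (p₁ − p₀)/p₁ = (0.59395 − 0.34598) / 0.59395 ≈ 0.41750.
Attributable cases ≈ PN × (exposed cases) = 0.41750 × 2475 ≈ 1033.32.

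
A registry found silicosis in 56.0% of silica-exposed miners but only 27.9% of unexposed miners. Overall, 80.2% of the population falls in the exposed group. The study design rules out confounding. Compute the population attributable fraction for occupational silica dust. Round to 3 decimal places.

p₁ = 0.56, p₀ = 0.279.
Overall risk P(Y=1) = π·p₁ + (1−π)·p₀ = 0.802×0.56 + 0.198×0.279 = 0.50436.
Under exogeneity, PAF = [P(Y=1) − p₀] / P(Y=1).
PAF = (0.50436 − 0.279) / 0.50436 ≈ 0.4468

PAF ≈ 0.447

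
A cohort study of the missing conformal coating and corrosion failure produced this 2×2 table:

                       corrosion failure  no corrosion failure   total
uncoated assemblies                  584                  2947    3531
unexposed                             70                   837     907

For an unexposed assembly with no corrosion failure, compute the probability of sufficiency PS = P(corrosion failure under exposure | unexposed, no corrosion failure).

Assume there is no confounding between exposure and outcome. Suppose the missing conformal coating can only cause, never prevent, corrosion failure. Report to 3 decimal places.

PS ≈ 0.096

p₁ = P(outcome | exposed) = 584/3531 = 0.16539
p₀ = P(outcome | unexposed) = 70/907 = 0.077178
Under exogeneity and monotonicity, PS = (p₁ − p₀)/(1 − p₀).
PS = (0.16539 − 0.077178) / 0.92282 ≈ 0.0956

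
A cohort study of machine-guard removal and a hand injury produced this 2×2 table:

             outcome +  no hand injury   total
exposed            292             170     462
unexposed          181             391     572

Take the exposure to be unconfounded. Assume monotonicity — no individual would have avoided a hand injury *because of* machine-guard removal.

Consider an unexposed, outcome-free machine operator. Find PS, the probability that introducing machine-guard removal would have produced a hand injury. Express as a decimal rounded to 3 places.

p₁ = P(outcome | exposed) = 292/462 = 0.63203
p₀ = P(outcome | unexposed) = 181/572 = 0.31643
Under exogeneity and monotonicity, PS = (p₁ − p₀) / (1 − p₀).
PS = (0.63203 − 0.31643) / (1 − 0.31643) = 0.3156 / 0.68357 ≈ 0.4617

PS ≈ 0.462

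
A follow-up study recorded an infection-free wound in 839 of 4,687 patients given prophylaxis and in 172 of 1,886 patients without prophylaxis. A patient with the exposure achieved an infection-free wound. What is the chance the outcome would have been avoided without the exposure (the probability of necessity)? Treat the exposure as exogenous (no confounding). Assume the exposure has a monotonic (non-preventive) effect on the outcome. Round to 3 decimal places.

p₁ = P(outcome | exposed) = 839/4687 = 0.17901
p₀ = P(outcome | unexposed) = 172/1886 = 0.091198
Under exogeneity and monotonicity, PN = (p₁ − p₀) / p₁.
PN = (0.17901 − 0.091198) / 0.17901 = 0.087807 / 0.17901 ≈ 0.4905

PN ≈ 0.491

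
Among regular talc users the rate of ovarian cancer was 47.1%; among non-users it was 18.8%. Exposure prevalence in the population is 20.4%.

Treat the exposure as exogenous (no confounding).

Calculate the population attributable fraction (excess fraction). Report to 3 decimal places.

PAF ≈ 0.235

p₁ = 0.471, p₀ = 0.188.
Overall risk P(Y=1) = π·p₁ + (1−π)·p₀ = 0.204×0.471 + 0.796×0.188 = 0.24573.
Under exogeneity, PAF = [P(Y=1) − p₀] / P(Y=1).
PAF = (0.24573 − 0.188) / 0.24573 ≈ 0.2349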